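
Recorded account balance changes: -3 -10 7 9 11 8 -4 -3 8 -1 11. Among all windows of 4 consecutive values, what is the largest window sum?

[-3, -10, 7, 9] → sum 3
[-10, 7, 9, 11] → sum 17
[7, 9, 11, 8] → sum 35
[9, 11, 8, -4] → sum 24
[11, 8, -4, -3] → sum 12
[8, -4, -3, 8] → sum 9
[-4, -3, 8, -1] → sum 0
[-3, 8, -1, 11] → sum 15
Largest of these is 35.

35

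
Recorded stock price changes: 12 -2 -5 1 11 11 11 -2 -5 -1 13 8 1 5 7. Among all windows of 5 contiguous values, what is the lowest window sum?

Each size-5 window and its sum:
12 -2 -5 1 11 → sum 17
-2 -5 1 11 11 → sum 16
-5 1 11 11 11 → sum 29
1 11 11 11 -2 → sum 32
11 11 11 -2 -5 → sum 26
11 11 -2 -5 -1 → sum 14
11 -2 -5 -1 13 → sum 16
-2 -5 -1 13 8 → sum 13
-5 -1 13 8 1 → sum 16
-1 13 8 1 5 → sum 26
13 8 1 5 7 → sum 34
Lowest of these is 13.

13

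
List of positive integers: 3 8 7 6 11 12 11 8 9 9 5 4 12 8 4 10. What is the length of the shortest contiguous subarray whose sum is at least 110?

add 3: running sum 3 < 110
add 8: running sum 11 < 110
add 7: running sum 18 < 110
add 6: running sum 24 < 110
add 11: running sum 35 < 110
add 12: running sum 47 < 110
add 11: running sum 58 < 110
add 8: running sum 66 < 110
add 9: running sum 75 < 110
add 9: running sum 84 < 110
add 5: running sum 89 < 110
add 4: running sum 93 < 110
add 12: running sum 105 < 110
add 8: shortest ending here [8, 7, 6, 11, 12, 11, 8, 9, 9, 5, 4, 12, 8] sum 110, len 13
add 4: shortest ending here [8, 7, 6, 11, 12, 11, 8, 9, 9, 5, 4, 12, 8, 4] sum 114, len 14
add 10: shortest ending here [7, 6, 11, 12, 11, 8, 9, 9, 5, 4, 12, 8, 4, 10] sum 116, len 14
Shortest qualifying length: 13.

13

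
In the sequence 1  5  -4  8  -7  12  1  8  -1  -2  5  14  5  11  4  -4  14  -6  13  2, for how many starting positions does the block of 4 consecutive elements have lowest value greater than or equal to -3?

7

[1, 5, -4, 8] → min -4
[5, -4, 8, -7] → min -7
[-4, 8, -7, 12] → min -7
[8, -7, 12, 1] → min -7
[-7, 12, 1, 8] → min -7
[12, 1, 8, -1] → min -1  ≥ -3 ✓
[1, 8, -1, -2] → min -2  ≥ -3 ✓
[8, -1, -2, 5] → min -2  ≥ -3 ✓
[-1, -2, 5, 14] → min -2  ≥ -3 ✓
[-2, 5, 14, 5] → min -2  ≥ -3 ✓
[5, 14, 5, 11] → min 5  ≥ -3 ✓
[14, 5, 11, 4] → min 4  ≥ -3 ✓
[5, 11, 4, -4] → min -4
[11, 4, -4, 14] → min -4
[4, -4, 14, -6] → min -6
[-4, 14, -6, 13] → min -6
[14, -6, 13, 2] → min -6
7 windows satisfy the condition.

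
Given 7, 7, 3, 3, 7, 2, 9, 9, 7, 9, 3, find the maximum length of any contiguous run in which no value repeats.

4

add 7: [7] len 1
add 7 (repeat 7, move left end past it): [7] len 1
add 3: [7, 3] len 2
add 3 (repeat 3, move left end past it): [3] len 1
add 7: [3, 7] len 2
add 2: [3, 7, 2] len 3
add 9: [3, 7, 2, 9] len 4
add 9 (repeat 9, move left end past it): [9] len 1
add 7: [9, 7] len 2
add 9 (repeat 9, move left end past it): [7, 9] len 2
add 3: [7, 9, 3] len 3
Longest all-distinct length: 4.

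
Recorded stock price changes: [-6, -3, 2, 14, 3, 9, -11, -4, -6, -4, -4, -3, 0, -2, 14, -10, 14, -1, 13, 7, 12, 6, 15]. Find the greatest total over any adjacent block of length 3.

(-6, -3, 2) → sum -7
(-3, 2, 14) → sum 13
(2, 14, 3) → sum 19
(14, 3, 9) → sum 26
(3, 9, -11) → sum 1
(9, -11, -4) → sum -6
(-11, -4, -6) → sum -21
(-4, -6, -4) → sum -14
(-6, -4, -4) → sum -14
(-4, -4, -3) → sum -11
(-4, -3, 0) → sum -7
(-3, 0, -2) → sum -5
(0, -2, 14) → sum 12
(-2, 14, -10) → sum 2
(14, -10, 14) → sum 18
(-10, 14, -1) → sum 3
(14, -1, 13) → sum 26
(-1, 13, 7) → sum 19
(13, 7, 12) → sum 32
(7, 12, 6) → sum 25
(12, 6, 15) → sum 33
Greatest of these is 33.

33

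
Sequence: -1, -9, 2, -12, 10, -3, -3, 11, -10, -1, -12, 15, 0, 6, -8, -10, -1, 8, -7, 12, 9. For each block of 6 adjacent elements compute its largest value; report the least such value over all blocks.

8

Window maxs for each of the 16 positions:
-1 -9 2 -12 10 -3 → max 10
-9 2 -12 10 -3 -3 → max 10
2 -12 10 -3 -3 11 → max 11
-12 10 -3 -3 11 -10 → max 11
10 -3 -3 11 -10 -1 → max 11
-3 -3 11 -10 -1 -12 → max 11
-3 11 -10 -1 -12 15 → max 15
11 -10 -1 -12 15 0 → max 15
-10 -1 -12 15 0 6 → max 15
-1 -12 15 0 6 -8 → max 15
-12 15 0 6 -8 -10 → max 15
15 0 6 -8 -10 -1 → max 15
0 6 -8 -10 -1 8 → max 8
6 -8 -10 -1 8 -7 → max 8
-8 -10 -1 8 -7 12 → max 12
-10 -1 8 -7 12 9 → max 12
Least of these is 8.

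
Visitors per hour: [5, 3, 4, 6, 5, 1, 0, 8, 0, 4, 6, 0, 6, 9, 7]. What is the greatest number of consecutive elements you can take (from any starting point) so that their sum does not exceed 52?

[5] sum 5 len 1
[5, 3] sum 8 len 2
[5, 3, 4] sum 12 len 3
[5, 3, 4, 6] sum 18 len 4
[5, 3, 4, 6, 5] sum 23 len 5
[5, 3, 4, 6, 5, 1] sum 24 len 6
[5, 3, 4, 6, 5, 1, 0] sum 24 len 7
[5, 3, 4, 6, 5, 1, 0, 8] sum 32 len 8
[5, 3, 4, 6, 5, 1, 0, 8, 0] sum 32 len 9
[5, 3, 4, 6, 5, 1, 0, 8, 0, 4] sum 36 len 10
[5, 3, 4, 6, 5, 1, 0, 8, 0, 4, 6] sum 42 len 11
[5, 3, 4, 6, 5, 1, 0, 8, 0, 4, 6, 0] sum 42 len 12
[5, 3, 4, 6, 5, 1, 0, 8, 0, 4, 6, 0, 6] sum 48 len 13
[3, 4, 6, 5, 1, 0, 8, 0, 4, 6, 0, 6, 9] sum 52 len 13
[6, 5, 1, 0, 8, 0, 4, 6, 0, 6, 9, 7] sum 52 len 12
Longest length seen: 13.

13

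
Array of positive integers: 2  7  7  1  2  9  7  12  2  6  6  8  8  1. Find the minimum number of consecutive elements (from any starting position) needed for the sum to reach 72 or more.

add 2: running sum 2 < 72
add 7: running sum 9 < 72
add 7: running sum 16 < 72
add 1: running sum 17 < 72
add 2: running sum 19 < 72
add 9: running sum 28 < 72
add 7: running sum 35 < 72
add 12: running sum 47 < 72
add 2: running sum 49 < 72
add 6: running sum 55 < 72
add 6: running sum 61 < 72
add 8: running sum 69 < 72
end 12: [7, 7, 1, 2, 9, 7, 12, 2, 6, 6, 8, 8] sum 75, len 12
end 13: [7, 7, 1, 2, 9, 7, 12, 2, 6, 6, 8, 8, 1] sum 76, len 13
Shortest qualifying length: 12.

12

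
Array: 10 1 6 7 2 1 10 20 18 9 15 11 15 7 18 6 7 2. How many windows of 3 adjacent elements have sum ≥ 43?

2

(10, 1, 6) → sum 17
(1, 6, 7) → sum 14
(6, 7, 2) → sum 15
(7, 2, 1) → sum 10
(2, 1, 10) → sum 13
(1, 10, 20) → sum 31
(10, 20, 18) → sum 48  ≥ 43 ✓
(20, 18, 9) → sum 47  ≥ 43 ✓
(18, 9, 15) → sum 42
(9, 15, 11) → sum 35
(15, 11, 15) → sum 41
(11, 15, 7) → sum 33
(15, 7, 18) → sum 40
(7, 18, 6) → sum 31
(18, 6, 7) → sum 31
(6, 7, 2) → sum 15
2 windows satisfy the condition.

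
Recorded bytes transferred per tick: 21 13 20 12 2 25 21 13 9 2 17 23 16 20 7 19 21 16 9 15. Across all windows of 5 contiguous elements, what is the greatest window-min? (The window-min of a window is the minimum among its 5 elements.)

9

(21, 13, 20, 12, 2) → min 2
(13, 20, 12, 2, 25) → min 2
(20, 12, 2, 25, 21) → min 2
(12, 2, 25, 21, 13) → min 2
(2, 25, 21, 13, 9) → min 2
(25, 21, 13, 9, 2) → min 2
(21, 13, 9, 2, 17) → min 2
(13, 9, 2, 17, 23) → min 2
(9, 2, 17, 23, 16) → min 2
(2, 17, 23, 16, 20) → min 2
(17, 23, 16, 20, 7) → min 7
(23, 16, 20, 7, 19) → min 7
(16, 20, 7, 19, 21) → min 7
(20, 7, 19, 21, 16) → min 7
(7, 19, 21, 16, 9) → min 7
(19, 21, 16, 9, 15) → min 9
Greatest of these is 9.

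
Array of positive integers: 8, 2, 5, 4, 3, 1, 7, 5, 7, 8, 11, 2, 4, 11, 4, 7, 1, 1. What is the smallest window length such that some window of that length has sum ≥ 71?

Extend right; whenever the sum reaches 71, record the length and shrink from the left:
add 8: running sum 8 < 71
add 2: running sum 10 < 71
add 5: running sum 15 < 71
add 4: running sum 19 < 71
add 3: running sum 22 < 71
add 1: running sum 23 < 71
add 7: running sum 30 < 71
add 5: running sum 35 < 71
add 7: running sum 42 < 71
add 8: running sum 50 < 71
add 11: running sum 61 < 71
add 2: running sum 63 < 71
add 4: running sum 67 < 71
add 11: shortest ending here [8, 2, 5, 4, 3, 1, 7, 5, 7, 8, 11, 2, 4, 11] sum 78, len 14
add 4: shortest ending here [5, 4, 3, 1, 7, 5, 7, 8, 11, 2, 4, 11, 4] sum 72, len 13
add 7: shortest ending here [4, 3, 1, 7, 5, 7, 8, 11, 2, 4, 11, 4, 7] sum 74, len 13
add 1: shortest ending here [3, 1, 7, 5, 7, 8, 11, 2, 4, 11, 4, 7, 1] sum 71, len 13
add 1: shortest ending here [3, 1, 7, 5, 7, 8, 11, 2, 4, 11, 4, 7, 1, 1] sum 72, len 14
Shortest qualifying length: 13.

13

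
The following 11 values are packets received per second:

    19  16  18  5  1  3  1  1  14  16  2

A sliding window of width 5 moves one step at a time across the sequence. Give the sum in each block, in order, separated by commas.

59, 43, 28, 11, 20, 35, 34

(19, 16, 18, 5, 1) → sum 59
(16, 18, 5, 1, 3) → sum 43
(18, 5, 1, 3, 1) → sum 28
(5, 1, 3, 1, 1) → sum 11
(1, 3, 1, 1, 14) → sum 20
(3, 1, 1, 14, 16) → sum 35
(1, 1, 14, 16, 2) → sum 34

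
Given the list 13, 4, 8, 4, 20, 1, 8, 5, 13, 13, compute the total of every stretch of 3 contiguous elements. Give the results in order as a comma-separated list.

25, 16, 32, 25, 29, 14, 26, 31

Sliding a size-3 window across the 10 values:
13 4 8 → sum 25
4 8 4 → sum 16
8 4 20 → sum 32
4 20 1 → sum 25
20 1 8 → sum 29
1 8 5 → sum 14
8 5 13 → sum 26
5 13 13 → sum 31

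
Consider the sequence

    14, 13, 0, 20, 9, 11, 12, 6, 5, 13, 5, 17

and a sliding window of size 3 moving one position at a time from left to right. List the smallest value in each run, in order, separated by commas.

0, 0, 0, 9, 9, 6, 5, 5, 5, 5

14 13 0 → min 0
13 0 20 → min 0
0 20 9 → min 0
20 9 11 → min 9
9 11 12 → min 9
11 12 6 → min 6
12 6 5 → min 5
6 5 13 → min 5
5 13 5 → min 5
13 5 17 → min 5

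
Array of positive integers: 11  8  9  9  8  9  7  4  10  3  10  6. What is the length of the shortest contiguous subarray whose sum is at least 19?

add 11: running sum 11 < 19
add 8: shortest ending here [11, 8] sum 19, len 2
add 9: shortest ending here [11, 8, 9] sum 28, len 3
add 9: shortest ending here [8, 9, 9] sum 26, len 3
add 8: shortest ending here [9, 9, 8] sum 26, len 3
add 9: shortest ending here [9, 8, 9] sum 26, len 3
add 7: shortest ending here [8, 9, 7] sum 24, len 3
add 4: shortest ending here [9, 7, 4] sum 20, len 3
add 10: shortest ending here [7, 4, 10] sum 21, len 3
add 3: shortest ending here [7, 4, 10, 3] sum 24, len 4
add 10: shortest ending here [10, 3, 10] sum 23, len 3
add 6: shortest ending here [3, 10, 6] sum 19, len 3
Shortest qualifying length: 2.

2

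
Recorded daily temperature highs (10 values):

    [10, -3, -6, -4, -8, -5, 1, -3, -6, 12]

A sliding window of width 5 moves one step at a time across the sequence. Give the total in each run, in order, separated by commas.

Sliding a size-5 window across the 10 values:
[10, -3, -6, -4, -8] → sum -11
[-3, -6, -4, -8, -5] → sum -26
[-6, -4, -8, -5, 1] → sum -22
[-4, -8, -5, 1, -3] → sum -19
[-8, -5, 1, -3, -6] → sum -21
[-5, 1, -3, -6, 12] → sum -1

-11, -26, -22, -19, -21, -1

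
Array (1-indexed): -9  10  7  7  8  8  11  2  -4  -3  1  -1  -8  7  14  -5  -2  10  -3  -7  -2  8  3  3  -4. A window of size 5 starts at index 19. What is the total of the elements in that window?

-1

Elements at indices 19..23: -3, -7, -2, 8, 3
sum(-3, -7, -2, 8, 3) = -1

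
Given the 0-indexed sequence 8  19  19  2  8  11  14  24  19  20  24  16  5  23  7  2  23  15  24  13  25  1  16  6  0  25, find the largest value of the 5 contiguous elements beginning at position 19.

25

Elements at indices 19..23: 13, 25, 1, 16, 6
max(13, 25, 1, 16, 6) = 25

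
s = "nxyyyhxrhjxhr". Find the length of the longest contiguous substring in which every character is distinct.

4

add n: [n] len 1
add x: [n, x] len 2
add y: [n, x, y] len 3
add y (repeat y, move left end past it): [y] len 1
add y (repeat y, move left end past it): [y] len 1
add h: [y, h] len 2
add x: [y, h, x] len 3
add r: [y, h, x, r] len 4
add h (repeat h, move left end past it): [x, r, h] len 3
add j: [x, r, h, j] len 4
add x (repeat x, move left end past it): [r, h, j, x] len 4
add h (repeat h, move left end past it): [j, x, h] len 3
add r: [j, x, h, r] len 4
Longest all-distinct length: 4.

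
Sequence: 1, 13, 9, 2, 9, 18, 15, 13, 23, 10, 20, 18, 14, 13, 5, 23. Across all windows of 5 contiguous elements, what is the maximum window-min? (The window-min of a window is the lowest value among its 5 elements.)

10

Each size-5 window and its min:
[1, 13, 9, 2, 9] → min 1
[13, 9, 2, 9, 18] → min 2
[9, 2, 9, 18, 15] → min 2
[2, 9, 18, 15, 13] → min 2
[9, 18, 15, 13, 23] → min 9
[18, 15, 13, 23, 10] → min 10
[15, 13, 23, 10, 20] → min 10
[13, 23, 10, 20, 18] → min 10
[23, 10, 20, 18, 14] → min 10
[10, 20, 18, 14, 13] → min 10
[20, 18, 14, 13, 5] → min 5
[18, 14, 13, 5, 23] → min 5
Maximum of these is 10.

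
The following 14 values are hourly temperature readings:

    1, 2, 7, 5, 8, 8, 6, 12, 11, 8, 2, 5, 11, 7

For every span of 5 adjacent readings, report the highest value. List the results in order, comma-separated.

Sliding a size-5 window across the 14 values:
[1, 2, 7, 5, 8] → max 8
[2, 7, 5, 8, 8] → max 8
[7, 5, 8, 8, 6] → max 8
[5, 8, 8, 6, 12] → max 12
[8, 8, 6, 12, 11] → max 12
[8, 6, 12, 11, 8] → max 12
[6, 12, 11, 8, 2] → max 12
[12, 11, 8, 2, 5] → max 12
[11, 8, 2, 5, 11] → max 11
[8, 2, 5, 11, 7] → max 11

8, 8, 8, 12, 12, 12, 12, 12, 11, 11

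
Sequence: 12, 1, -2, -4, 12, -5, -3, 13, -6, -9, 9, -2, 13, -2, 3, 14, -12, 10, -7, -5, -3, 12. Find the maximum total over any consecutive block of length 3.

Window sums for each of the 20 positions:
[12, 1, -2] → sum 11
[1, -2, -4] → sum -5
[-2, -4, 12] → sum 6
[-4, 12, -5] → sum 3
[12, -5, -3] → sum 4
[-5, -3, 13] → sum 5
[-3, 13, -6] → sum 4
[13, -6, -9] → sum -2
[-6, -9, 9] → sum -6
[-9, 9, -2] → sum -2
[9, -2, 13] → sum 20
[-2, 13, -2] → sum 9
[13, -2, 3] → sum 14
[-2, 3, 14] → sum 15
[3, 14, -12] → sum 5
[14, -12, 10] → sum 12
[-12, 10, -7] → sum -9
[10, -7, -5] → sum -2
[-7, -5, -3] → sum -15
[-5, -3, 12] → sum 4
Maximum of these is 20.

20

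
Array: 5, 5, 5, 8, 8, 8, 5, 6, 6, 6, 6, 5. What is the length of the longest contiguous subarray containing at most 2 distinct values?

7

add 5: window [5] (1 distinct), len 1
add 5: window [5, 5] (1 distinct), len 2
add 5: window [5, 5, 5] (1 distinct), len 3
add 8: window [5, 5, 5, 8] (2 distinct), len 4
add 8: window [5, 5, 5, 8, 8] (2 distinct), len 5
add 8: window [5, 5, 5, 8, 8, 8] (2 distinct), len 6
add 5: window [5, 5, 5, 8, 8, 8, 5] (2 distinct), len 7
add 6: window [5, 6] (2 distinct), len 2
add 6: window [5, 6, 6] (2 distinct), len 3
add 6: window [5, 6, 6, 6] (2 distinct), len 4
add 6: window [5, 6, 6, 6, 6] (2 distinct), len 5
add 5: window [5, 6, 6, 6, 6, 5] (2 distinct), len 6
Longest length with ≤2 distinct: 7.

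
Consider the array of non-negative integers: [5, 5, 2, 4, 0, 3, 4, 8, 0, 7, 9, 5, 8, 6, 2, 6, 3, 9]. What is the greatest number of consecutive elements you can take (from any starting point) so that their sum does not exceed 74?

16

[5] sum 5 len 1
[5, 5] sum 10 len 2
[5, 5, 2] sum 12 len 3
[5, 5, 2, 4] sum 16 len 4
[5, 5, 2, 4, 0] sum 16 len 5
[5, 5, 2, 4, 0, 3] sum 19 len 6
[5, 5, 2, 4, 0, 3, 4] sum 23 len 7
[5, 5, 2, 4, 0, 3, 4, 8] sum 31 len 8
[5, 5, 2, 4, 0, 3, 4, 8, 0] sum 31 len 9
[5, 5, 2, 4, 0, 3, 4, 8, 0, 7] sum 38 len 10
[5, 5, 2, 4, 0, 3, 4, 8, 0, 7, 9] sum 47 len 11
[5, 5, 2, 4, 0, 3, 4, 8, 0, 7, 9, 5] sum 52 len 12
[5, 5, 2, 4, 0, 3, 4, 8, 0, 7, 9, 5, 8] sum 60 len 13
[5, 5, 2, 4, 0, 3, 4, 8, 0, 7, 9, 5, 8, 6] sum 66 len 14
[5, 5, 2, 4, 0, 3, 4, 8, 0, 7, 9, 5, 8, 6, 2] sum 68 len 15
[5, 5, 2, 4, 0, 3, 4, 8, 0, 7, 9, 5, 8, 6, 2, 6] sum 74 len 16
[5, 2, 4, 0, 3, 4, 8, 0, 7, 9, 5, 8, 6, 2, 6, 3] sum 72 len 16
[4, 0, 3, 4, 8, 0, 7, 9, 5, 8, 6, 2, 6, 3, 9] sum 74 len 15
Longest length seen: 16.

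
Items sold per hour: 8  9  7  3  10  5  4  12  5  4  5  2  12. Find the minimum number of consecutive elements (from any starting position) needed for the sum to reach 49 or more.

7

add 8: running sum 8 < 49
add 9: running sum 17 < 49
add 7: running sum 24 < 49
add 3: running sum 27 < 49
add 10: running sum 37 < 49
add 5: running sum 42 < 49
add 4: running sum 46 < 49
add 12: shortest ending here [9, 7, 3, 10, 5, 4, 12] sum 50, len 7
add 5: shortest ending here [9, 7, 3, 10, 5, 4, 12, 5] sum 55, len 8
add 4: shortest ending here [7, 3, 10, 5, 4, 12, 5, 4] sum 50, len 8
add 5: shortest ending here [7, 3, 10, 5, 4, 12, 5, 4, 5] sum 55, len 9
add 2: shortest ending here [3, 10, 5, 4, 12, 5, 4, 5, 2] sum 50, len 9
add 12: shortest ending here [5, 4, 12, 5, 4, 5, 2, 12] sum 49, len 8
Shortest qualifying length: 7.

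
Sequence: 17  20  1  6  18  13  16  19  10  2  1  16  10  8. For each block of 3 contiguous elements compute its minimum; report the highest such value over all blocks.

(17, 20, 1) → min 1
(20, 1, 6) → min 1
(1, 6, 18) → min 1
(6, 18, 13) → min 6
(18, 13, 16) → min 13
(13, 16, 19) → min 13
(16, 19, 10) → min 10
(19, 10, 2) → min 2
(10, 2, 1) → min 1
(2, 1, 16) → min 1
(1, 16, 10) → min 1
(16, 10, 8) → min 8
Highest of these is 13.

13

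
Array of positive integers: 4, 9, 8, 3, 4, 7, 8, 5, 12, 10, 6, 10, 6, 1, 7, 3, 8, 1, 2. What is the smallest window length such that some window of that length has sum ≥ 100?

Extend right; whenever the sum reaches 100, record the length and shrink from the left:
add 4: running sum 4 < 100
add 9: running sum 13 < 100
add 8: running sum 21 < 100
add 3: running sum 24 < 100
add 4: running sum 28 < 100
add 7: running sum 35 < 100
add 8: running sum 43 < 100
add 5: running sum 48 < 100
add 12: running sum 60 < 100
add 10: running sum 70 < 100
add 6: running sum 76 < 100
add 10: running sum 86 < 100
add 6: running sum 92 < 100
add 1: running sum 93 < 100
add 7: shortest ending here [4, 9, 8, 3, 4, 7, 8, 5, 12, 10, 6, 10, 6, 1, 7] sum 100, len 15
add 3: shortest ending here [4, 9, 8, 3, 4, 7, 8, 5, 12, 10, 6, 10, 6, 1, 7, 3] sum 103, len 16
add 8: shortest ending here [9, 8, 3, 4, 7, 8, 5, 12, 10, 6, 10, 6, 1, 7, 3, 8] sum 107, len 16
add 1: shortest ending here [9, 8, 3, 4, 7, 8, 5, 12, 10, 6, 10, 6, 1, 7, 3, 8, 1] sum 108, len 17
add 2: shortest ending here [8, 3, 4, 7, 8, 5, 12, 10, 6, 10, 6, 1, 7, 3, 8, 1, 2] sum 101, len 17
Shortest qualifying length: 15.

15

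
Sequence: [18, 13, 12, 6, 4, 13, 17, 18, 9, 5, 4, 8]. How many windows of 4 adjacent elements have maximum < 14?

3

[18, 13, 12, 6] → max 18
[13, 12, 6, 4] → max 13  < 14 ✓
[12, 6, 4, 13] → max 13  < 14 ✓
[6, 4, 13, 17] → max 17
[4, 13, 17, 18] → max 18
[13, 17, 18, 9] → max 18
[17, 18, 9, 5] → max 18
[18, 9, 5, 4] → max 18
[9, 5, 4, 8] → max 9  < 14 ✓
3 windows satisfy the condition.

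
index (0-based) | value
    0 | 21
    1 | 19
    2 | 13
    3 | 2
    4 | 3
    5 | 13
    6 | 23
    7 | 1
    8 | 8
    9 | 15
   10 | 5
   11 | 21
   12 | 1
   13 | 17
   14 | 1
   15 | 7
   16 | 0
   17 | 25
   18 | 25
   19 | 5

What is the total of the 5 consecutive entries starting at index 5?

60

Elements at indices 5..9: 13, 23, 1, 8, 15
sum(13, 23, 1, 8, 15) = 60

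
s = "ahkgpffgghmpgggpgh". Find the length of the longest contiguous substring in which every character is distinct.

6

[a] len 1
[a, h] len 2
[a, h, k] len 3
[a, h, k, g] len 4
[a, h, k, g, p] len 5
[a, h, k, g, p, f] len 6
[f] len 1
[f, g] len 2
[g] len 1
[g, h] len 2
[g, h, m] len 3
[g, h, m, p] len 4
[h, m, p, g] len 4
[g] len 1
[g] len 1
[g, p] len 2
[p, g] len 2
[p, g, h] len 3
Longest all-distinct length: 6.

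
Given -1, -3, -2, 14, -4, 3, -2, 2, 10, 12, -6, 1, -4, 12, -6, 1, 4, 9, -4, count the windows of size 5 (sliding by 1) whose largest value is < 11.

2

(-1, -3, -2, 14, -4) → max 14
(-3, -2, 14, -4, 3) → max 14
(-2, 14, -4, 3, -2) → max 14
(14, -4, 3, -2, 2) → max 14
(-4, 3, -2, 2, 10) → max 10  < 11 ✓
(3, -2, 2, 10, 12) → max 12
(-2, 2, 10, 12, -6) → max 12
(2, 10, 12, -6, 1) → max 12
(10, 12, -6, 1, -4) → max 12
(12, -6, 1, -4, 12) → max 12
(-6, 1, -4, 12, -6) → max 12
(1, -4, 12, -6, 1) → max 12
(-4, 12, -6, 1, 4) → max 12
(12, -6, 1, 4, 9) → max 12
(-6, 1, 4, 9, -4) → max 9  < 11 ✓
2 windows satisfy the condition.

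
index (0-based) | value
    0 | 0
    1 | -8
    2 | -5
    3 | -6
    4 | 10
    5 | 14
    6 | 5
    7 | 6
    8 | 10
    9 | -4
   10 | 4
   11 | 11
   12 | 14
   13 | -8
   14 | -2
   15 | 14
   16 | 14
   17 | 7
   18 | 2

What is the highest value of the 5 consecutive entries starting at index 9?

Elements at indices 9..13: -4, 4, 11, 14, -8
max(-4, 4, 11, 14, -8) = 14

14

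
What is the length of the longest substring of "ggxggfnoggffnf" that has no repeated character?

[g] len 1
[g] len 1
[g, x] len 2
[x, g] len 2
[g] len 1
[g, f] len 2
[g, f, n] len 3
[g, f, n, o] len 4
[f, n, o, g] len 4
[g] len 1
[g, f] len 2
[f] len 1
[f, n] len 2
[n, f] len 2
Longest all-distinct length: 4.

4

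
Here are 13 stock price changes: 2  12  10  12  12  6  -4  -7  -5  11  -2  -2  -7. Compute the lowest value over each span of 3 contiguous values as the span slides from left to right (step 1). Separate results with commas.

2, 10, 10, 6, -4, -7, -7, -7, -5, -2, -7

2 12 10 → min 2
12 10 12 → min 10
10 12 12 → min 10
12 12 6 → min 6
12 6 -4 → min -4
6 -4 -7 → min -7
-4 -7 -5 → min -7
-7 -5 11 → min -7
-5 11 -2 → min -5
11 -2 -2 → min -2
-2 -2 -7 → min -7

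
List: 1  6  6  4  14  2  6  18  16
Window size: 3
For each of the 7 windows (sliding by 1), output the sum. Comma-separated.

Sliding a size-3 window across the 9 values:
1 6 6 → sum 13
6 6 4 → sum 16
6 4 14 → sum 24
4 14 2 → sum 20
14 2 6 → sum 22
2 6 18 → sum 26
6 18 16 → sum 40

13, 16, 24, 20, 22, 26, 40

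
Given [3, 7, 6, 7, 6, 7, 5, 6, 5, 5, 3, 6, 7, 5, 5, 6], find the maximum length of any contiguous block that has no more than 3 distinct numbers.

[3] 1 distinct, len 1
[3, 7] 2 distinct, len 2
[3, 7, 6] 3 distinct, len 3
[3, 7, 6, 7] 3 distinct, len 4
[3, 7, 6, 7, 6] 3 distinct, len 5
[3, 7, 6, 7, 6, 7] 3 distinct, len 6
[7, 6, 7, 6, 7, 5] 3 distinct, len 6
[7, 6, 7, 6, 7, 5, 6] 3 distinct, len 7
[7, 6, 7, 6, 7, 5, 6, 5] 3 distinct, len 8
[7, 6, 7, 6, 7, 5, 6, 5, 5] 3 distinct, len 9
[5, 6, 5, 5, 3] 3 distinct, len 5
[5, 6, 5, 5, 3, 6] 3 distinct, len 6
[3, 6, 7] 3 distinct, len 3
[6, 7, 5] 3 distinct, len 3
[6, 7, 5, 5] 3 distinct, len 4
[6, 7, 5, 5, 6] 3 distinct, len 5
Longest length with ≤3 distinct: 9.

9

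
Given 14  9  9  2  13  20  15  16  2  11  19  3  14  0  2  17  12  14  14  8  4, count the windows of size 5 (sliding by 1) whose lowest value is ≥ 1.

12

[14, 9, 9, 2, 13] → min 2  ≥ 1 ✓
[9, 9, 2, 13, 20] → min 2  ≥ 1 ✓
[9, 2, 13, 20, 15] → min 2  ≥ 1 ✓
[2, 13, 20, 15, 16] → min 2  ≥ 1 ✓
[13, 20, 15, 16, 2] → min 2  ≥ 1 ✓
[20, 15, 16, 2, 11] → min 2  ≥ 1 ✓
[15, 16, 2, 11, 19] → min 2  ≥ 1 ✓
[16, 2, 11, 19, 3] → min 2  ≥ 1 ✓
[2, 11, 19, 3, 14] → min 2  ≥ 1 ✓
[11, 19, 3, 14, 0] → min 0
[19, 3, 14, 0, 2] → min 0
[3, 14, 0, 2, 17] → min 0
[14, 0, 2, 17, 12] → min 0
[0, 2, 17, 12, 14] → min 0
[2, 17, 12, 14, 14] → min 2  ≥ 1 ✓
[17, 12, 14, 14, 8] → min 8  ≥ 1 ✓
[12, 14, 14, 8, 4] → min 4  ≥ 1 ✓
12 windows satisfy the condition.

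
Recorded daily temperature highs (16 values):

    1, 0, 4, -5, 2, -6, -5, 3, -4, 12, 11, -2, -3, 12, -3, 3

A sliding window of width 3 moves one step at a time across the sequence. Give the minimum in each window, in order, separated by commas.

(1, 0, 4) → min 0
(0, 4, -5) → min -5
(4, -5, 2) → min -5
(-5, 2, -6) → min -6
(2, -6, -5) → min -6
(-6, -5, 3) → min -6
(-5, 3, -4) → min -5
(3, -4, 12) → min -4
(-4, 12, 11) → min -4
(12, 11, -2) → min -2
(11, -2, -3) → min -3
(-2, -3, 12) → min -3
(-3, 12, -3) → min -3
(12, -3, 3) → min -3

0, -5, -5, -6, -6, -6, -5, -4, -4, -2, -3, -3, -3, -3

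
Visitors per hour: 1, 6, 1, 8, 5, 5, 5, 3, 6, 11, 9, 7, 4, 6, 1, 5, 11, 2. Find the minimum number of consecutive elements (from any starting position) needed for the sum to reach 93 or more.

16

add 1: running sum 1 < 93
add 6: running sum 7 < 93
add 1: running sum 8 < 93
add 8: running sum 16 < 93
add 5: running sum 21 < 93
add 5: running sum 26 < 93
add 5: running sum 31 < 93
add 3: running sum 34 < 93
add 6: running sum 40 < 93
add 11: running sum 51 < 93
add 9: running sum 60 < 93
add 7: running sum 67 < 93
add 4: running sum 71 < 93
add 6: running sum 77 < 93
add 1: running sum 78 < 93
add 5: running sum 83 < 93
add 11: shortest ending here [6, 1, 8, 5, 5, 5, 3, 6, 11, 9, 7, 4, 6, 1, 5, 11] sum 93, len 16
add 2: shortest ending here [6, 1, 8, 5, 5, 5, 3, 6, 11, 9, 7, 4, 6, 1, 5, 11, 2] sum 95, len 17
Shortest qualifying length: 16.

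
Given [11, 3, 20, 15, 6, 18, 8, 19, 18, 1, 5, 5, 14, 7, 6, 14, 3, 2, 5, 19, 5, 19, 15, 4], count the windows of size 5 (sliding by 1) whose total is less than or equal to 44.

[11, 3, 20, 15, 6] → sum 55
[3, 20, 15, 6, 18] → sum 62
[20, 15, 6, 18, 8] → sum 67
[15, 6, 18, 8, 19] → sum 66
[6, 18, 8, 19, 18] → sum 69
[18, 8, 19, 18, 1] → sum 64
[8, 19, 18, 1, 5] → sum 51
[19, 18, 1, 5, 5] → sum 48
[18, 1, 5, 5, 14] → sum 43  ≤ 44 ✓
[1, 5, 5, 14, 7] → sum 32  ≤ 44 ✓
[5, 5, 14, 7, 6] → sum 37  ≤ 44 ✓
[5, 14, 7, 6, 14] → sum 46
[14, 7, 6, 14, 3] → sum 44  ≤ 44 ✓
[7, 6, 14, 3, 2] → sum 32  ≤ 44 ✓
[6, 14, 3, 2, 5] → sum 30  ≤ 44 ✓
[14, 3, 2, 5, 19] → sum 43  ≤ 44 ✓
[3, 2, 5, 19, 5] → sum 34  ≤ 44 ✓
[2, 5, 19, 5, 19] → sum 50
[5, 19, 5, 19, 15] → sum 63
[19, 5, 19, 15, 4] → sum 62
8 windows satisfy the condition.

8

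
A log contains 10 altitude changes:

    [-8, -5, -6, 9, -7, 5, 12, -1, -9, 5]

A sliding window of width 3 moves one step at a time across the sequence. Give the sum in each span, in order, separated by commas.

-19, -2, -4, 7, 10, 16, 2, -5

Sliding a size-3 window across the 10 values:
(-8, -5, -6) → sum -19
(-5, -6, 9) → sum -2
(-6, 9, -7) → sum -4
(9, -7, 5) → sum 7
(-7, 5, 12) → sum 10
(5, 12, -1) → sum 16
(12, -1, -9) → sum 2
(-1, -9, 5) → sum -5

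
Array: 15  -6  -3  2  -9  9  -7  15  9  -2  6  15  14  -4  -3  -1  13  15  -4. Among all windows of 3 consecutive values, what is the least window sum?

-10

(15, -6, -3) → sum 6
(-6, -3, 2) → sum -7
(-3, 2, -9) → sum -10
(2, -9, 9) → sum 2
(-9, 9, -7) → sum -7
(9, -7, 15) → sum 17
(-7, 15, 9) → sum 17
(15, 9, -2) → sum 22
(9, -2, 6) → sum 13
(-2, 6, 15) → sum 19
(6, 15, 14) → sum 35
(15, 14, -4) → sum 25
(14, -4, -3) → sum 7
(-4, -3, -1) → sum -8
(-3, -1, 13) → sum 9
(-1, 13, 15) → sum 27
(13, 15, -4) → sum 24
Least of these is -10.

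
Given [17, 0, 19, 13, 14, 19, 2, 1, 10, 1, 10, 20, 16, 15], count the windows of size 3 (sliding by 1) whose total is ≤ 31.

5

(17, 0, 19) → sum 36
(0, 19, 13) → sum 32
(19, 13, 14) → sum 46
(13, 14, 19) → sum 46
(14, 19, 2) → sum 35
(19, 2, 1) → sum 22  ≤ 31 ✓
(2, 1, 10) → sum 13  ≤ 31 ✓
(1, 10, 1) → sum 12  ≤ 31 ✓
(10, 1, 10) → sum 21  ≤ 31 ✓
(1, 10, 20) → sum 31  ≤ 31 ✓
(10, 20, 16) → sum 46
(20, 16, 15) → sum 51
5 windows satisfy the condition.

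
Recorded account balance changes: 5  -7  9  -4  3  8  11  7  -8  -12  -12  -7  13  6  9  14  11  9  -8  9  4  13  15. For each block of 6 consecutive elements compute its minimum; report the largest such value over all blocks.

Each size-6 window and its min:
(5, -7, 9, -4, 3, 8) → min -7
(-7, 9, -4, 3, 8, 11) → min -7
(9, -4, 3, 8, 11, 7) → min -4
(-4, 3, 8, 11, 7, -8) → min -8
(3, 8, 11, 7, -8, -12) → min -12
(8, 11, 7, -8, -12, -12) → min -12
(11, 7, -8, -12, -12, -7) → min -12
(7, -8, -12, -12, -7, 13) → min -12
(-8, -12, -12, -7, 13, 6) → min -12
(-12, -12, -7, 13, 6, 9) → min -12
(-12, -7, 13, 6, 9, 14) → min -12
(-7, 13, 6, 9, 14, 11) → min -7
(13, 6, 9, 14, 11, 9) → min 6
(6, 9, 14, 11, 9, -8) → min -8
(9, 14, 11, 9, -8, 9) → min -8
(14, 11, 9, -8, 9, 4) → min -8
(11, 9, -8, 9, 4, 13) → min -8
(9, -8, 9, 4, 13, 15) → min -8
Largest of these is 6.

6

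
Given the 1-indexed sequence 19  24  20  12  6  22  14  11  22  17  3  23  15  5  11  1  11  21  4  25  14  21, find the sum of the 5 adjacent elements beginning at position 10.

63

Elements at indices 10..14: 17, 3, 23, 15, 5
sum(17, 3, 23, 15, 5) = 63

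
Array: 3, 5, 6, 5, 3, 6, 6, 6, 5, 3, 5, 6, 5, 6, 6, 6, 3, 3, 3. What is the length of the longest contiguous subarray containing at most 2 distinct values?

[3] 1 distinct, len 1
[3, 5] 2 distinct, len 2
[5, 6] 2 distinct, len 2
[5, 6, 5] 2 distinct, len 3
[5, 3] 2 distinct, len 2
[3, 6] 2 distinct, len 2
[3, 6, 6] 2 distinct, len 3
[3, 6, 6, 6] 2 distinct, len 4
[6, 6, 6, 5] 2 distinct, len 4
[5, 3] 2 distinct, len 2
[5, 3, 5] 2 distinct, len 3
[5, 6] 2 distinct, len 2
[5, 6, 5] 2 distinct, len 3
[5, 6, 5, 6] 2 distinct, len 4
[5, 6, 5, 6, 6] 2 distinct, len 5
[5, 6, 5, 6, 6, 6] 2 distinct, len 6
[6, 6, 6, 3] 2 distinct, len 4
[6, 6, 6, 3, 3] 2 distinct, len 5
[6, 6, 6, 3, 3, 3] 2 distinct, len 6
Longest length with ≤2 distinct: 6.

6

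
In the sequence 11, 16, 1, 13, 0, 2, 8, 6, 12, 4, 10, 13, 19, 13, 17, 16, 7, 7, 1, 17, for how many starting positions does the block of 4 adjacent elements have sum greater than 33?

8

(11, 16, 1, 13) → sum 41  > 33 ✓
(16, 1, 13, 0) → sum 30
(1, 13, 0, 2) → sum 16
(13, 0, 2, 8) → sum 23
(0, 2, 8, 6) → sum 16
(2, 8, 6, 12) → sum 28
(8, 6, 12, 4) → sum 30
(6, 12, 4, 10) → sum 32
(12, 4, 10, 13) → sum 39  > 33 ✓
(4, 10, 13, 19) → sum 46  > 33 ✓
(10, 13, 19, 13) → sum 55  > 33 ✓
(13, 19, 13, 17) → sum 62  > 33 ✓
(19, 13, 17, 16) → sum 65  > 33 ✓
(13, 17, 16, 7) → sum 53  > 33 ✓
(17, 16, 7, 7) → sum 47  > 33 ✓
(16, 7, 7, 1) → sum 31
(7, 7, 1, 17) → sum 32
8 windows satisfy the condition.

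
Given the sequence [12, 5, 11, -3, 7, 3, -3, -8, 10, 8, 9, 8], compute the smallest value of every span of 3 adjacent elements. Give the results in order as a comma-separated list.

[12, 5, 11] → min 5
[5, 11, -3] → min -3
[11, -3, 7] → min -3
[-3, 7, 3] → min -3
[7, 3, -3] → min -3
[3, -3, -8] → min -8
[-3, -8, 10] → min -8
[-8, 10, 8] → min -8
[10, 8, 9] → min 8
[8, 9, 8] → min 8

5, -3, -3, -3, -3, -8, -8, -8, 8, 8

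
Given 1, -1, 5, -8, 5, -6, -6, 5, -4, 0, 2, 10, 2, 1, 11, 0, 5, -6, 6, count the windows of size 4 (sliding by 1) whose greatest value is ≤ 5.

8

(1, -1, 5, -8) → max 5  ≤ 5 ✓
(-1, 5, -8, 5) → max 5  ≤ 5 ✓
(5, -8, 5, -6) → max 5  ≤ 5 ✓
(-8, 5, -6, -6) → max 5  ≤ 5 ✓
(5, -6, -6, 5) → max 5  ≤ 5 ✓
(-6, -6, 5, -4) → max 5  ≤ 5 ✓
(-6, 5, -4, 0) → max 5  ≤ 5 ✓
(5, -4, 0, 2) → max 5  ≤ 5 ✓
(-4, 0, 2, 10) → max 10
(0, 2, 10, 2) → max 10
(2, 10, 2, 1) → max 10
(10, 2, 1, 11) → max 11
(2, 1, 11, 0) → max 11
(1, 11, 0, 5) → max 11
(11, 0, 5, -6) → max 11
(0, 5, -6, 6) → max 6
8 windows satisfy the condition.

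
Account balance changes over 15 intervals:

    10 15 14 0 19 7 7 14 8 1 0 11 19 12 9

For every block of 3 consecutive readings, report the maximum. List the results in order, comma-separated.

[10, 15, 14] → max 15
[15, 14, 0] → max 15
[14, 0, 19] → max 19
[0, 19, 7] → max 19
[19, 7, 7] → max 19
[7, 7, 14] → max 14
[7, 14, 8] → max 14
[14, 8, 1] → max 14
[8, 1, 0] → max 8
[1, 0, 11] → max 11
[0, 11, 19] → max 19
[11, 19, 12] → max 19
[19, 12, 9] → max 19

15, 15, 19, 19, 19, 14, 14, 14, 8, 11, 19, 19, 19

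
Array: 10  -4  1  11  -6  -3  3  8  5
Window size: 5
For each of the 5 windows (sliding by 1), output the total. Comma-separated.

12, -1, 6, 13, 7

Sliding a size-5 window across the 9 values:
(10, -4, 1, 11, -6) → sum 12
(-4, 1, 11, -6, -3) → sum -1
(1, 11, -6, -3, 3) → sum 6
(11, -6, -3, 3, 8) → sum 13
(-6, -3, 3, 8, 5) → sum 7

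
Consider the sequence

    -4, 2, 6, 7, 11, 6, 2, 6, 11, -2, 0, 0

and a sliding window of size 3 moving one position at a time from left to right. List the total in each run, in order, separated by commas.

[-4, 2, 6] → sum 4
[2, 6, 7] → sum 15
[6, 7, 11] → sum 24
[7, 11, 6] → sum 24
[11, 6, 2] → sum 19
[6, 2, 6] → sum 14
[2, 6, 11] → sum 19
[6, 11, -2] → sum 15
[11, -2, 0] → sum 9
[-2, 0, 0] → sum -2

4, 15, 24, 24, 19, 14, 19, 15, 9, -2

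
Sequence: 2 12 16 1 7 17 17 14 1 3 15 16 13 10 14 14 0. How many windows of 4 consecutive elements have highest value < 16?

[2, 12, 16, 1] → max 16
[12, 16, 1, 7] → max 16
[16, 1, 7, 17] → max 17
[1, 7, 17, 17] → max 17
[7, 17, 17, 14] → max 17
[17, 17, 14, 1] → max 17
[17, 14, 1, 3] → max 17
[14, 1, 3, 15] → max 15  < 16 ✓
[1, 3, 15, 16] → max 16
[3, 15, 16, 13] → max 16
[15, 16, 13, 10] → max 16
[16, 13, 10, 14] → max 16
[13, 10, 14, 14] → max 14  < 16 ✓
[10, 14, 14, 0] → max 14  < 16 ✓
3 windows satisfy the condition.

3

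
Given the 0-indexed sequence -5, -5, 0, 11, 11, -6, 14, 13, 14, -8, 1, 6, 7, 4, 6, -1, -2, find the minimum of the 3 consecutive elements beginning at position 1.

-5

Elements at indices 1..3: -5, 0, 11
min(-5, 0, 11) = -5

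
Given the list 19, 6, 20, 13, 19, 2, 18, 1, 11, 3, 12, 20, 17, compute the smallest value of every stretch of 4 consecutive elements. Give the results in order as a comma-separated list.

19 6 20 13 → min 6
6 20 13 19 → min 6
20 13 19 2 → min 2
13 19 2 18 → min 2
19 2 18 1 → min 1
2 18 1 11 → min 1
18 1 11 3 → min 1
1 11 3 12 → min 1
11 3 12 20 → min 3
3 12 20 17 → min 3

6, 6, 2, 2, 1, 1, 1, 1, 3, 3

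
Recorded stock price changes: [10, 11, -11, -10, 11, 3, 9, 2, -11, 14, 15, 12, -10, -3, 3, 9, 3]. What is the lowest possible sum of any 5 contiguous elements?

2

Each size-5 window and its sum:
10 11 -11 -10 11 → sum 11
11 -11 -10 11 3 → sum 4
-11 -10 11 3 9 → sum 2
-10 11 3 9 2 → sum 15
11 3 9 2 -11 → sum 14
3 9 2 -11 14 → sum 17
9 2 -11 14 15 → sum 29
2 -11 14 15 12 → sum 32
-11 14 15 12 -10 → sum 20
14 15 12 -10 -3 → sum 28
15 12 -10 -3 3 → sum 17
12 -10 -3 3 9 → sum 11
-10 -3 3 9 3 → sum 2
Lowest of these is 2.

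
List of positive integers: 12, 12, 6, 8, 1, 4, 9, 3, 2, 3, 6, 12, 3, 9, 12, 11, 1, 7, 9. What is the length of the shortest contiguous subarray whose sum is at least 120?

add 12: running sum 12 < 120
add 12: running sum 24 < 120
add 6: running sum 30 < 120
add 8: running sum 38 < 120
add 1: running sum 39 < 120
add 4: running sum 43 < 120
add 9: running sum 52 < 120
add 3: running sum 55 < 120
add 2: running sum 57 < 120
add 3: running sum 60 < 120
add 6: running sum 66 < 120
add 12: running sum 78 < 120
add 3: running sum 81 < 120
add 9: running sum 90 < 120
add 12: running sum 102 < 120
add 11: running sum 113 < 120
add 1: running sum 114 < 120
add 7: shortest ending here [12, 12, 6, 8, 1, 4, 9, 3, 2, 3, 6, 12, 3, 9, 12, 11, 1, 7] sum 121, len 18
add 9: shortest ending here [12, 12, 6, 8, 1, 4, 9, 3, 2, 3, 6, 12, 3, 9, 12, 11, 1, 7, 9] sum 130, len 19
Shortest qualifying length: 18.

18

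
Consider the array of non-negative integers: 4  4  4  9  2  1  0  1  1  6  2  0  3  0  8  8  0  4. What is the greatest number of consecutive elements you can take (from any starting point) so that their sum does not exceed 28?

add 4: [4] sum 4, len 1
add 4: [4, 4] sum 8, len 2
add 4: [4, 4, 4] sum 12, len 3
add 9: [4, 4, 4, 9] sum 21, len 4
add 2: [4, 4, 4, 9, 2] sum 23, len 5
add 1: [4, 4, 4, 9, 2, 1] sum 24, len 6
add 0: [4, 4, 4, 9, 2, 1, 0] sum 24, len 7
add 1: [4, 4, 4, 9, 2, 1, 0, 1] sum 25, len 8
add 1: [4, 4, 4, 9, 2, 1, 0, 1, 1] sum 26, len 9
add 6: [4, 4, 9, 2, 1, 0, 1, 1, 6] sum 28, len 9
add 2: [4, 9, 2, 1, 0, 1, 1, 6, 2] sum 26, len 9
add 0: [4, 9, 2, 1, 0, 1, 1, 6, 2, 0] sum 26, len 10
add 3: [9, 2, 1, 0, 1, 1, 6, 2, 0, 3] sum 25, len 10
add 0: [9, 2, 1, 0, 1, 1, 6, 2, 0, 3, 0] sum 25, len 11
add 8: [2, 1, 0, 1, 1, 6, 2, 0, 3, 0, 8] sum 24, len 11
add 8: [1, 6, 2, 0, 3, 0, 8, 8] sum 28, len 8
add 0: [1, 6, 2, 0, 3, 0, 8, 8, 0] sum 28, len 9
add 4: [2, 0, 3, 0, 8, 8, 0, 4] sum 25, len 8
Longest length seen: 11.

11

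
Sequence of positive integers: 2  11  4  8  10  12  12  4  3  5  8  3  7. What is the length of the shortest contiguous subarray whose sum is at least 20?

2

add 2: running sum 2 < 20
add 11: running sum 13 < 20
add 4: running sum 17 < 20
end 3: [11, 4, 8] sum 23, len 3
end 4: [4, 8, 10] sum 22, len 3
end 5: [10, 12] sum 22, len 2
end 6: [12, 12] sum 24, len 2
end 7: [12, 12, 4] sum 28, len 3
end 8: [12, 12, 4, 3] sum 31, len 4
end 9: [12, 4, 3, 5] sum 24, len 4
end 10: [4, 3, 5, 8] sum 20, len 4
end 11: [4, 3, 5, 8, 3] sum 23, len 5
end 12: [5, 8, 3, 7] sum 23, len 4
Shortest qualifying length: 2.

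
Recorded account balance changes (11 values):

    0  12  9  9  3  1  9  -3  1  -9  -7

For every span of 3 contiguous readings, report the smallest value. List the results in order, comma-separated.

0, 9, 3, 1, 1, -3, -3, -9, -9

Sliding a size-3 window across the 11 values:
0 12 9 → min 0
12 9 9 → min 9
9 9 3 → min 3
9 3 1 → min 1
3 1 9 → min 1
1 9 -3 → min -3
9 -3 1 → min -3
-3 1 -9 → min -9
1 -9 -7 → min -9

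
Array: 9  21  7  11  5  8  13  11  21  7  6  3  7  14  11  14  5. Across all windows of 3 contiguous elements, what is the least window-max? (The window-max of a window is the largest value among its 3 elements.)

7

9 21 7 → max 21
21 7 11 → max 21
7 11 5 → max 11
11 5 8 → max 11
5 8 13 → max 13
8 13 11 → max 13
13 11 21 → max 21
11 21 7 → max 21
21 7 6 → max 21
7 6 3 → max 7
6 3 7 → max 7
3 7 14 → max 14
7 14 11 → max 14
14 11 14 → max 14
11 14 5 → max 14
Least of these is 7.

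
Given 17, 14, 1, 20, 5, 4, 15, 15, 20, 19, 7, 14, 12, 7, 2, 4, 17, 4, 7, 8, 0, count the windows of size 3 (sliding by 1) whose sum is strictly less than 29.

9

[17, 14, 1] → sum 32
[14, 1, 20] → sum 35
[1, 20, 5] → sum 26  < 29 ✓
[20, 5, 4] → sum 29
[5, 4, 15] → sum 24  < 29 ✓
[4, 15, 15] → sum 34
[15, 15, 20] → sum 50
[15, 20, 19] → sum 54
[20, 19, 7] → sum 46
[19, 7, 14] → sum 40
[7, 14, 12] → sum 33
[14, 12, 7] → sum 33
[12, 7, 2] → sum 21  < 29 ✓
[7, 2, 4] → sum 13  < 29 ✓
[2, 4, 17] → sum 23  < 29 ✓
[4, 17, 4] → sum 25  < 29 ✓
[17, 4, 7] → sum 28  < 29 ✓
[4, 7, 8] → sum 19  < 29 ✓
[7, 8, 0] → sum 15  < 29 ✓
9 windows satisfy the condition.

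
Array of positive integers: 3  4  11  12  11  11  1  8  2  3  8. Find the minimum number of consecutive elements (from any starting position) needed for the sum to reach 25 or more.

3

add 3: running sum 3 < 25
add 4: running sum 7 < 25
add 11: running sum 18 < 25
add 12: shortest ending here [4, 11, 12] sum 27, len 3
add 11: shortest ending here [11, 12, 11] sum 34, len 3
add 11: shortest ending here [12, 11, 11] sum 34, len 3
add 1: shortest ending here [12, 11, 11, 1] sum 35, len 4
add 8: shortest ending here [11, 11, 1, 8] sum 31, len 4
add 2: shortest ending here [11, 11, 1, 8, 2] sum 33, len 5
add 3: shortest ending here [11, 1, 8, 2, 3] sum 25, len 5
add 8: shortest ending here [11, 1, 8, 2, 3, 8] sum 33, len 6
Shortest qualifying length: 3.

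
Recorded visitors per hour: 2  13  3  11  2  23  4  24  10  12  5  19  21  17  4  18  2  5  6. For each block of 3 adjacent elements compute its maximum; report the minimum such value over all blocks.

Each size-3 window and its max:
2 13 3 → max 13
13 3 11 → max 13
3 11 2 → max 11
11 2 23 → max 23
2 23 4 → max 23
23 4 24 → max 24
4 24 10 → max 24
24 10 12 → max 24
10 12 5 → max 12
12 5 19 → max 19
5 19 21 → max 21
19 21 17 → max 21
21 17 4 → max 21
17 4 18 → max 18
4 18 2 → max 18
18 2 5 → max 18
2 5 6 → max 6
Minimum of these is 6.

6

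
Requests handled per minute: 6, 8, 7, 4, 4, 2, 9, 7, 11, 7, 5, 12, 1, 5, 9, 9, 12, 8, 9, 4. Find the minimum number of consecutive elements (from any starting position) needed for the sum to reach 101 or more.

add 6: running sum 6 < 101
add 8: running sum 14 < 101
add 7: running sum 21 < 101
add 4: running sum 25 < 101
add 4: running sum 29 < 101
add 2: running sum 31 < 101
add 9: running sum 40 < 101
add 7: running sum 47 < 101
add 11: running sum 58 < 101
add 7: running sum 65 < 101
add 5: running sum 70 < 101
add 12: running sum 82 < 101
add 1: running sum 83 < 101
add 5: running sum 88 < 101
add 9: running sum 97 < 101
end 15: [6, 8, 7, 4, 4, 2, 9, 7, 11, 7, 5, 12, 1, 5, 9, 9] sum 106, len 16
end 16: [7, 4, 4, 2, 9, 7, 11, 7, 5, 12, 1, 5, 9, 9, 12] sum 104, len 15
end 17: [4, 2, 9, 7, 11, 7, 5, 12, 1, 5, 9, 9, 12, 8] sum 101, len 14
end 18: [9, 7, 11, 7, 5, 12, 1, 5, 9, 9, 12, 8, 9] sum 104, len 13
end 19: [9, 7, 11, 7, 5, 12, 1, 5, 9, 9, 12, 8, 9, 4] sum 108, len 14
Shortest qualifying length: 13.

13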